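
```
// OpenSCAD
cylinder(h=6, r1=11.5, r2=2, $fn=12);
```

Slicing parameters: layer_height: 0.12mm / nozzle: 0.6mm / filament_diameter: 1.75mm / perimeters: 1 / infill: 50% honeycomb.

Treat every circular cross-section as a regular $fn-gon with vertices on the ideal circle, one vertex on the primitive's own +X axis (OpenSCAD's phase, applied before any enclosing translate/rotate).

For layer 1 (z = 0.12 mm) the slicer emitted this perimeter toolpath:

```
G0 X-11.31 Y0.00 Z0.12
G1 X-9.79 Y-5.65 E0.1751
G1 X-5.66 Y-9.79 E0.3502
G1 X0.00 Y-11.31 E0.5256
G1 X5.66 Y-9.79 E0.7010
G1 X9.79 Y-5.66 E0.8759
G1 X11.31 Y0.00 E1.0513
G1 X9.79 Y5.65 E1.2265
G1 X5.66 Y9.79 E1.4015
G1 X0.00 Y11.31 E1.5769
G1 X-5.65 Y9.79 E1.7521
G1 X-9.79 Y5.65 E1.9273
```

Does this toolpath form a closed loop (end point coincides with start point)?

no

Start point (G0): (-11.31, 0.00). End point (last G1): the path does not return to the start — open.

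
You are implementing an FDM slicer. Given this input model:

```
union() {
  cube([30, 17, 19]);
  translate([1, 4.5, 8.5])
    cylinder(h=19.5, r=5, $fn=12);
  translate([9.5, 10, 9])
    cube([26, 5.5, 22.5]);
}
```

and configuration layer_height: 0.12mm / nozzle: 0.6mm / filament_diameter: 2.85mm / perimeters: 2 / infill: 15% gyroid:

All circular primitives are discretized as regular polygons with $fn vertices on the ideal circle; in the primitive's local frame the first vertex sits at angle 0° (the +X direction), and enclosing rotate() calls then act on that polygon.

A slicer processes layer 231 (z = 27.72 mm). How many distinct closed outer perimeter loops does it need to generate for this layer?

At z = 27.72 mm: the cube is absent (z outside [0, 19]); the r=5 cylinder at (1, 4.5) gives a regular 12-gon of circumradius 5 (constant along its height); the cube at (9.5, 10) is present — its section is the full 26×5.5 rectangle; Combining (union): the 2 present regions are separate (no shared area or edge), so areas and boundary lengths simply add and each stays a separate island — 2 connected regions. The result has 2 disconnected regions.

2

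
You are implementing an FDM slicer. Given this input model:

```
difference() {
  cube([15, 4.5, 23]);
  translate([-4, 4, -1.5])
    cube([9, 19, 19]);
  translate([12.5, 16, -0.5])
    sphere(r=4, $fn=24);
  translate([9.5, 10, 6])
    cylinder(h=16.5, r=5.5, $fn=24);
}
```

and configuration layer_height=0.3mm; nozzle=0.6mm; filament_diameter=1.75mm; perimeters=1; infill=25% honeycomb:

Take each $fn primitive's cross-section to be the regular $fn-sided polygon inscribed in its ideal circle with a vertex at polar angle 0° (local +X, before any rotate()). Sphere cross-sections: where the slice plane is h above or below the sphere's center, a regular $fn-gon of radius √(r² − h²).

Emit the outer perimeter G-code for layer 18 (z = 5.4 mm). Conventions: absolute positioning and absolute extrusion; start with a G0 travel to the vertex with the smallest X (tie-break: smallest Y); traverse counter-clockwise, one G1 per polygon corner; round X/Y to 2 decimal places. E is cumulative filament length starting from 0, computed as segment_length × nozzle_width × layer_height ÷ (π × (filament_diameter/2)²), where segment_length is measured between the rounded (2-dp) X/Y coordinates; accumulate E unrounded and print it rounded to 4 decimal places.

G0 X0.00 Y0.00 Z5.40
G1 X15.00 Y0.00 E1.1225
G1 X15.00 Y4.50 E1.4593
G1 X5.00 Y4.50 E2.2076
G1 X5.00 Y4.00 E2.2451
G1 X0.00 Y4.00 E2.6192
G1 X0.00 Y0.00 E2.9186

At z = 5.4 mm: the 15×4.5 cube contributes its full rectangle; the 9×19 cube at (-4, 4) contributes its full rectangle; the sphere at (12.5, 16) does not reach this height (|z−center|=5.900 > r=4); the cylinder at (9.5, 10) is not intersected at this z (z outside [6, 22.5]); Subtracting the remaining from the first: starting from the 15×4.5 cube, the 9×19 cube at (-4, 4) partially overlaps it — only the 2.50 mm² overlap (of its 171.00 mm²) is removed, clipping the outline — 1 connected region. The outline is a single polygon with 6 vertices. Extrusion per mm of travel: 0.6 × 0.3 / (π × 0.875²) = 0.074835. Accumulating E over each segment gives final E = 2.9186.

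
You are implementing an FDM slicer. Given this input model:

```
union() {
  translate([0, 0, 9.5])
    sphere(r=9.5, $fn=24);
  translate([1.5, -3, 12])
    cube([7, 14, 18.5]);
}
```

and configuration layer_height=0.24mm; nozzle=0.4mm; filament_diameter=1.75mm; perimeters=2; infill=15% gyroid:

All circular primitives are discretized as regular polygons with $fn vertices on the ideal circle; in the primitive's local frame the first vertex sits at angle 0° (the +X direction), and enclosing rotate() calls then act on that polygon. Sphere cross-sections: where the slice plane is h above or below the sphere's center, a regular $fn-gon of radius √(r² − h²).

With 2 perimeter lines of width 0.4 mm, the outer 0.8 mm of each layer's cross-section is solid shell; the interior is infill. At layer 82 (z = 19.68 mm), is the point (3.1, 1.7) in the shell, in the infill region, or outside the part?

infill

At z = 19.68 mm: the sphere is absent (|z−center|=10.180 > r=9.5); the 7×14 cube at (1.5, -3) contributes its full rectangle; Taking the union: only the 7×14 cube at (1.5, -3) is present, so the union is just that shape — 1 connected region. Overall, the cross-section is a single solid region. The nearest boundary edge runs (1.50, 11.00)→(1.50, -3.00); distance from the point to it = 1.60 mm. The point is inside the cross-section and 1.60 mm from the nearest boundary — more than the 0.8 mm shell width (2 × 0.4), so it's in the infill interior.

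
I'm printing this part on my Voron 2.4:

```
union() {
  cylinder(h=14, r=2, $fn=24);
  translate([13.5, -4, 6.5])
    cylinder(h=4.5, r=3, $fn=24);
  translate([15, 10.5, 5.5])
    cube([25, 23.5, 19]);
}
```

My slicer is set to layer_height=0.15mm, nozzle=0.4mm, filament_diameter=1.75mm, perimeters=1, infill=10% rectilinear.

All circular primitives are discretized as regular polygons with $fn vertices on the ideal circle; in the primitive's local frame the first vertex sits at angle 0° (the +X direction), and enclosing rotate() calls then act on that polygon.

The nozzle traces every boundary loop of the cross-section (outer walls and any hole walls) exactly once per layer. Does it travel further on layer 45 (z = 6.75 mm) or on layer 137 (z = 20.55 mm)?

layer 45 (z = 6.75 mm)

Layer 45 (z = 6.75): the cylinder: section is a regular 24-gon, circumradius r=2 (perimeter = 2·24·2.000·sin(180°/24) = 12.53 mm); the r=3 cylinder at (13.5, -4) contributes a regular 24-gon of circumradius 3 (perimeter = 2·24·3.000·sin(180°/24) = 18.80 mm); the 25×23.5 cube at (15, 10.5) contributes its full rectangle (perimeter 97.00 mm); Merging all regions: the 3 present regions are separate (no shared area or edge), so areas and boundary lengths simply add and each stays a separate island — boundary = 128.33 mm. So its perimeter = 128.33 mm. Layer 137 (z = 20.55): the cylinder is not intersected at this z (z outside [0, 14]); the cylinder at (13.5, -4) is absent (z outside [6.5, 11]); the 25×23.5 cube at (15, 10.5) contributes its full rectangle (perimeter 97.00 mm); Taking the union: only the 25×23.5 cube at (15, 10.5) is present, so the union is just that shape — boundary = 97.00 mm. So its perimeter = 97.00 mm. Layer 45 is larger (128.33 vs 97.00 mm).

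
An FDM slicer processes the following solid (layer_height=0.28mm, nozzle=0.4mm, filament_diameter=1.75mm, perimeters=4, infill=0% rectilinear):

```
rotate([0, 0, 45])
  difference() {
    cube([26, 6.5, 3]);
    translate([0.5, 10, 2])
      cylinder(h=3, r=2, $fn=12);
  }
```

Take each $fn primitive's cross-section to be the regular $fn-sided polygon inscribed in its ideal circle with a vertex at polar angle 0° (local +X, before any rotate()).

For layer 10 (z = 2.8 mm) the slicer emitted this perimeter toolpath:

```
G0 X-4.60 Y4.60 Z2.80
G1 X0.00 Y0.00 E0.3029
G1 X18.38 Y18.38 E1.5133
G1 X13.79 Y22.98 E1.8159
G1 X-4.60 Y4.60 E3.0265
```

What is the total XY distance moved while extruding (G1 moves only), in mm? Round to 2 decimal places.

65.00 mm

Sum the Euclidean lengths of each G1 segment: total = 65.00 mm.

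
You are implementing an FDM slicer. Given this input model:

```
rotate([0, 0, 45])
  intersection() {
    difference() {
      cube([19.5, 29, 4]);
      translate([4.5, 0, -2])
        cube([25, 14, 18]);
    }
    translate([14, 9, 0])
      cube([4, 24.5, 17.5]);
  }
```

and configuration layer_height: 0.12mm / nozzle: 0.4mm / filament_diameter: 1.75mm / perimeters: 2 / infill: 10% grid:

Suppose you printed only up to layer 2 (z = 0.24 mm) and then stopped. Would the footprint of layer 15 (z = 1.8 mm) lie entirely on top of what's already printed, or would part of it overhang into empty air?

Compare the two slices. At z = 0.24: the cube (footprint 19.5×29) is included at this height (area 565.50 mm²); the cube at (4.5, 0) (footprint 25×14) is included at this height (area 350.00 mm²); After the difference (first − rest): starting from the 19.5×29 cube (565.50 mm²), the 25×14 cube at (4.5, 0) partially overlaps it — only the 210.00 mm² overlap (of its 350.00 mm²) is removed, clipping the outline — area = 355.50 mm²; the cube at (14, 9) (footprint 4×24.5) is included at this height (area 98.00 mm²); Keeping only the common overlap: the 4×24.5 cube at (14, 9) partially overlaps the result so far; clipping to the common part keeps 60.00 mm² — area = 60.00 mm²; (rotated 45° about Z; rotation is an isometry so areas/perimeters/island counts are preserved). At z = 1.8: the cube (footprint 19.5×29) is included at this height (area 565.50 mm²); the cube at (4.5, 0) is present — its section is the full 25×14 rectangle (area 350.00 mm²); After the difference (first − rest): starting from the 19.5×29 cube (565.50 mm²), the 25×14 cube at (4.5, 0) partially overlaps it — only the 210.00 mm² overlap (of its 350.00 mm²) is removed, clipping the outline — area = 355.50 mm²; the cube at (14, 9) (footprint 4×24.5) is included at this height (area 98.00 mm²); Taking the intersection: the 4×24.5 cube at (14, 9) partially overlaps the result so far; clipping to the common part keeps 60.00 mm² — area = 60.00 mm²; (rotated 45° about Z; rotation is an isometry so areas/perimeters/island counts are preserved). Checking containment: the cross-section at z = 1.8 is a subset of the cross-section at z = 0.24.

entirely on top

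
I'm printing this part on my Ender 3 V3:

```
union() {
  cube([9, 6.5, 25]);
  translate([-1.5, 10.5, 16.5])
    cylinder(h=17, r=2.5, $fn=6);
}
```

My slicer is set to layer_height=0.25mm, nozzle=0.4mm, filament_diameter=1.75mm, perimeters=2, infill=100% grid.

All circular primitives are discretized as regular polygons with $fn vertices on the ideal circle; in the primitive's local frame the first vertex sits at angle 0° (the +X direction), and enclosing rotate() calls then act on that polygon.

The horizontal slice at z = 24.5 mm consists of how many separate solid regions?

At z = 24.5 mm: the cube (footprint 9×6.5) is included at this height; the r=2.5 cylinder at (-1.5, 10.5) gives a regular 6-gon of circumradius 2.5 (constant along its height); Taking the union: the 2 present regions are separate (no shared area or edge), so areas and boundary lengths simply add and each stays a separate island — 2 connected regions. The result has 2 disconnected regions.

2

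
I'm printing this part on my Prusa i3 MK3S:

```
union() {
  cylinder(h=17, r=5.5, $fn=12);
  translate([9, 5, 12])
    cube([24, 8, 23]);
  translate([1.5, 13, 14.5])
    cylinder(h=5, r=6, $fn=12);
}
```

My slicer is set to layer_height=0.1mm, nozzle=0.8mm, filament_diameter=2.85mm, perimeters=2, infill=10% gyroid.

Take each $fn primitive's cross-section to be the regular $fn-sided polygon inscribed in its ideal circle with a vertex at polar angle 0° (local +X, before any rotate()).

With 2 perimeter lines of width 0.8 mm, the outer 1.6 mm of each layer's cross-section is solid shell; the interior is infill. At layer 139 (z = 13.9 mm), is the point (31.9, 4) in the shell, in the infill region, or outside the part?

outside

At z = 13.9 mm: the r=5.5 cylinder gives a regular 12-gon of circumradius 5.5 (constant along its height); the 24×8 cube at (9, 5) contributes its full rectangle; the cylinder at (1.5, 13) is not intersected at this z (z outside [14.5, 19.5]); Merging all regions: the 2 present regions are separate (no shared area or edge), so areas and boundary lengths simply add and each stays a separate island — 2 connected regions. Overall, the cross-section has 2 separate islands. The nearest boundary edge runs (33.00, 5.00)→(9.00, 5.00); distance from the point to it = 1.00 mm. The point is not inside any of the regions above, so it lies outside the cross-section (1.00 mm from the nearest boundary).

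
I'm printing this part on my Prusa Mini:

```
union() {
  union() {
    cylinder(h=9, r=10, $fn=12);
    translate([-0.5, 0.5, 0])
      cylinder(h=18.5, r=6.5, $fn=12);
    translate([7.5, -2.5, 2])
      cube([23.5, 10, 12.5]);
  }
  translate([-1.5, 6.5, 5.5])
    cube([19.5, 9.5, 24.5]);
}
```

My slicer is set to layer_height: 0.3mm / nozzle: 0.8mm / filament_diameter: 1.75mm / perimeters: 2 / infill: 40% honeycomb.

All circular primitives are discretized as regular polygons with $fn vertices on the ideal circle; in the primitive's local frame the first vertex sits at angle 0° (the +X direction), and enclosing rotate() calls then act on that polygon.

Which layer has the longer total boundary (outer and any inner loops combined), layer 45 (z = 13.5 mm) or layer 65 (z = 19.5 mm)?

Layer 45 (z = 13.5): the cylinder is absent (z outside [0, 9]); the r=6.5 cylinder at (-0.5, 0.5) contributes a regular 12-gon of circumradius 6.5 (perimeter = 2·12·6.500·sin(180°/12) = 40.38 mm); the cube at (7.5, -2.5) is present — its section is the full 23.5×10 rectangle (perimeter 67.00 mm); Merging all regions: the 2 present regions are separate (no shared area or edge), so areas and boundary lengths simply add and each stays a separate island — boundary = 107.38 mm; the cube at (-1.5, 6.5) is present — its section is the full 19.5×9.5 rectangle (perimeter 58.00 mm); Merging all regions: the regions partially overlap (shared area 11.33 mm²), so the edge portions inside another operand are dropped and the merged outline is re-measured after clipping — boundary = 136.31 mm. So its perimeter = 136.31 mm. Layer 65 (z = 19.5): the cylinder does not reach this height (z outside [0, 9]); the cylinder at (-0.5, 0.5) is absent (z outside [0, 18.5]); the cube at (7.5, -2.5) is absent (z outside [2, 14.5]); Merging all regions: nothing is present at this height; the cube at (-1.5, 6.5) is present — its section is the full 19.5×9.5 rectangle (perimeter 58.00 mm); Taking the union: only the 19.5×9.5 cube at (-1.5, 6.5) is present, so the union is just that shape — boundary = 58.00 mm. So its perimeter = 58.00 mm. Layer 45 is larger (136.31 vs 58.00 mm).

layer 45 (z = 13.5 mm)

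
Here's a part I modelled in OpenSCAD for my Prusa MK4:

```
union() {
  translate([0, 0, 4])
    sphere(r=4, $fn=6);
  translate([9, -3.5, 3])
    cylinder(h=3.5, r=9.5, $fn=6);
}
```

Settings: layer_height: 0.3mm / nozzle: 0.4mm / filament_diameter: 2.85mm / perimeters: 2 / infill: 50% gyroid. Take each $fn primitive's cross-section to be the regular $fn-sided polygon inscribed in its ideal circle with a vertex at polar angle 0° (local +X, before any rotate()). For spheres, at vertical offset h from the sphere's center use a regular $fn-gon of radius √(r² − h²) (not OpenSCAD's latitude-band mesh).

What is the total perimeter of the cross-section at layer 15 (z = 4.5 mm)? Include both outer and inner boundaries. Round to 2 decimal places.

At z = 4.5 mm: the r=4 sphere contributes a regular 6-gon of circumradius √(4²−0.5²) = 3.969 (perimeter = 2·6·3.969·sin(180°/6) = 23.81 mm); the cylinder at (9, -3.5): section is a regular 6-gon, circumradius r=9.5 (perimeter = 2·6·9.500·sin(180°/6) = 57.00 mm); Combining (union): the regions partially overlap (shared area 11.01 mm²), so the edge portions inside another operand are dropped and the merged outline is re-measured after clipping — boundary = 65.53 mm. Overall, the cross-section is a single solid region. Total boundary length (outer) = 65.53 mm.

65.53 mm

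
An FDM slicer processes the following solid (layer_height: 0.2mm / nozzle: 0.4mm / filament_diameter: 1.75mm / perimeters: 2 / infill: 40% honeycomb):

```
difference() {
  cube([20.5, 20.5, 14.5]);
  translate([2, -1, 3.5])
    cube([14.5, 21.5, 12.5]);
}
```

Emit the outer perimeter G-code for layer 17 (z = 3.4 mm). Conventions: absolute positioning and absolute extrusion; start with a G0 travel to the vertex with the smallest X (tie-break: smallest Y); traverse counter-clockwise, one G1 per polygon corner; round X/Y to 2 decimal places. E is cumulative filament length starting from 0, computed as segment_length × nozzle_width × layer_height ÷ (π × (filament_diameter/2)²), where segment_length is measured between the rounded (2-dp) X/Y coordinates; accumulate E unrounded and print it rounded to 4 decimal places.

At z = 3.4 mm: the 20.5×20.5 cube contributes its full rectangle; the cube at (2, -1) is not intersected at this z (z outside [3.5, 16]); After the difference (first − rest): none of the subtracted shapes is present at this height, so the 20.5×20.5 cube is unchanged — 1 connected region. The outline is a single polygon with 4 vertices. Extrusion per mm of travel: 0.4 × 0.2 / (π × 0.875²) = 0.033260. Accumulating E over each segment gives final E = 2.7273.

G0 X0.00 Y0.00 Z3.40
G1 X20.50 Y0.00 E0.6818
G1 X20.50 Y20.50 E1.3637
G1 X0.00 Y20.50 E2.0455
G1 X0.00 Y0.00 E2.7273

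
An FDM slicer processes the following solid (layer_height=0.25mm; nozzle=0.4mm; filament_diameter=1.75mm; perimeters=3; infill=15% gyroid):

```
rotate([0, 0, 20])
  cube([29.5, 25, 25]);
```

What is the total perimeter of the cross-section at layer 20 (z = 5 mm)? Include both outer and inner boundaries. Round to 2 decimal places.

109.00 mm

At z = 5 mm: the 29.5×25 cube contributes its full rectangle (perimeter 109.00 mm); (rotated 20° about Z; rotation is an isometry so areas/perimeters/island counts are preserved). Overall, the cross-section is a single solid region. Total boundary length (outer) = 109.00 mm.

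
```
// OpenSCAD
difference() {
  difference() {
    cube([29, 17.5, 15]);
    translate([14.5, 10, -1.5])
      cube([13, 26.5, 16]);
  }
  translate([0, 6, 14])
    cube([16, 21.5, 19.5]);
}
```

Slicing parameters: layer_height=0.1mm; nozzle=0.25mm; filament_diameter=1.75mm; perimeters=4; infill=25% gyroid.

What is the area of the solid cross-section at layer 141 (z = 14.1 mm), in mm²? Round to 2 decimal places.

At z = 14.1 mm: the cube (footprint 29×17.5) is included at this height (area 507.50 mm²); the cube at (14.5, 10) is present — its section is the full 13×26.5 rectangle (area 344.50 mm²); Taking the first minus the rest: starting from the 29×17.5 cube (507.50 mm²), the 13×26.5 cube at (14.5, 10) partially overlaps it — only the 97.50 mm² overlap (of its 344.50 mm²) is removed, clipping the outline — area = 410.00 mm²; the 16×21.5 cube at (0, 6) contributes its full rectangle (area 344.00 mm²); Taking the first minus the rest: starting from the result so far (410.00 mm²), the 16×21.5 cube at (0, 6) partially overlaps it — only the 172.75 mm² overlap (of its 344.00 mm²) is removed, clipping the outline — area = 237.25 mm². Overall, the cross-section is a single solid region. Net area = 237.25 mm².

237.25 mm²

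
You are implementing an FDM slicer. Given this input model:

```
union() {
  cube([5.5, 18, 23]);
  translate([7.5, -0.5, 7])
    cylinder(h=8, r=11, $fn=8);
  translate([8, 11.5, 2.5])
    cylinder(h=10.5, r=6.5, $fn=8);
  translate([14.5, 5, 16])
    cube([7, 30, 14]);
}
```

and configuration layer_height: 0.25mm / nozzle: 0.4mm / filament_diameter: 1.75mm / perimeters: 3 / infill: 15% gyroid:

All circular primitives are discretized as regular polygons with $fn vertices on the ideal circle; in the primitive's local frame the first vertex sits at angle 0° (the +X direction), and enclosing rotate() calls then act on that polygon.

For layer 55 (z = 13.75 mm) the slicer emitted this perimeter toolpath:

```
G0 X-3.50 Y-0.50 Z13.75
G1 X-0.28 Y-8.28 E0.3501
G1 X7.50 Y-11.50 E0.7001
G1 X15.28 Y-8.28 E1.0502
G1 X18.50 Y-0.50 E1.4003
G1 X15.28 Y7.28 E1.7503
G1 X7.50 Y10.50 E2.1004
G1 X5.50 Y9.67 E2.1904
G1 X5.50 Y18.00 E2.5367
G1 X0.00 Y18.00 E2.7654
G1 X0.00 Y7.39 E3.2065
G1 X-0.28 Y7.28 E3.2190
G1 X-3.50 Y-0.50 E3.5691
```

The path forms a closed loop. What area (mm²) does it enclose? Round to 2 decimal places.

Apply the shoelace formula to the sequence of (X, Y) vertices; enclosed area = 394.38 mm².

394.38 mm²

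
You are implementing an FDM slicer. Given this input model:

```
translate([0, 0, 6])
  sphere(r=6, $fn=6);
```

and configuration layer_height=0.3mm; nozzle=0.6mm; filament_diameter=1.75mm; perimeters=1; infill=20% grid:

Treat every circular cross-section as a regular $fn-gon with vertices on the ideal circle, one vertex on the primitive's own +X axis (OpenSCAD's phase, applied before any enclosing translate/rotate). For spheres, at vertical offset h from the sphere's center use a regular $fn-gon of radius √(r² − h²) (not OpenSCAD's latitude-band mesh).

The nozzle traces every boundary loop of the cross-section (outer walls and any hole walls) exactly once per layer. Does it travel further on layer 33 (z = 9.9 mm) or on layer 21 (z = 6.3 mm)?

layer 21 (z = 6.3 mm)

Layer 33 (z = 9.9): the r=6 sphere slices to a regular 6-gon of circumradius 4.560 (√(r²−h²) with h=3.9 from center) (perimeter = 2·6·4.560·sin(180°/6) = 27.36 mm). So its perimeter = 27.36 mm. Layer 21 (z = 6.3): the sphere: section is a regular 6-gon, circumradius = √(r²−h²) = √(6²−0.3²) = 5.992 (perimeter = 2·6·5.992·sin(180°/6) = 35.95 mm). So its perimeter = 35.95 mm. Layer 21 is larger (35.95 vs 27.36 mm).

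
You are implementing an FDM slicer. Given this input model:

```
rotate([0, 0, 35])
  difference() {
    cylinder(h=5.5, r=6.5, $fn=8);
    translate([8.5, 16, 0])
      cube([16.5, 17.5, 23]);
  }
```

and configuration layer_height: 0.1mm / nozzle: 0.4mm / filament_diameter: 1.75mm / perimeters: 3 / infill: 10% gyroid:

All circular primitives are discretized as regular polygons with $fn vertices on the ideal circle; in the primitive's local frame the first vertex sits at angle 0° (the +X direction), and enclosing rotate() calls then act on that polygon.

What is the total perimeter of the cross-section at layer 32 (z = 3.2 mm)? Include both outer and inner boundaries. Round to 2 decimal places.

At z = 3.2 mm: the r=6.5 cylinder gives a regular 8-gon of circumradius 6.5 (constant along its height) (perimeter = 2·8·6.500·sin(180°/8) = 39.80 mm); the cube at (8.5, 16) is present — its section is the full 16.5×17.5 rectangle (perimeter 68.00 mm); Taking the first minus the rest: starting from the r=6.5 cylinder, the 16.5×17.5 cube at (8.5, 16) misses the remaining region (no effect) — boundary = 39.80 mm; (whole slice rotated 35° about Z — lengths, areas and connectivity unchanged). Overall, the cross-section is a single solid region. Total boundary length (outer) = 39.80 mm.

39.80 mm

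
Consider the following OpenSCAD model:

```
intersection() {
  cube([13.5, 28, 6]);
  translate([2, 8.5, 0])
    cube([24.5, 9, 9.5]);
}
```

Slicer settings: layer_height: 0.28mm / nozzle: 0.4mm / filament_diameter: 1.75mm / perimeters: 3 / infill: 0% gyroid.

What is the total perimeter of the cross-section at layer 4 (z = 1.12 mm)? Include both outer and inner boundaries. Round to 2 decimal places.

41.00 mm

At z = 1.12 mm: the 13.5×28 cube contributes its full rectangle (perimeter 83.00 mm); the cube at (2, 8.5) (footprint 24.5×9) is included at this height (perimeter 67.00 mm); Keeping only the common overlap: the 24.5×9 cube at (2, 8.5) partially overlaps the 13.5×28 cube; clipping to the common part keeps 103.50 mm² — boundary = 41.00 mm. Overall, the cross-section is a single solid region. Total boundary length (outer) = 41.00 mm.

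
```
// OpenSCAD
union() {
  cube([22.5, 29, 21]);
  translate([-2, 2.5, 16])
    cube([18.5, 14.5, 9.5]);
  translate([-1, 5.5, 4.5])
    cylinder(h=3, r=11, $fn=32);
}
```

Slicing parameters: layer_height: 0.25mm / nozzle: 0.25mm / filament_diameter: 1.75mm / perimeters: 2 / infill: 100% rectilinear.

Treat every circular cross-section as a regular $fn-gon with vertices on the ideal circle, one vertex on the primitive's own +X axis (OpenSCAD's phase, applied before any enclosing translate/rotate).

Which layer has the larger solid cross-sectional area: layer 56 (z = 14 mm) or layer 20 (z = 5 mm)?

Layer 56 (z = 14): the cube is present — its section is the full 22.5×29 rectangle (area 652.50 mm²); the cube at (-2, 2.5) is not intersected at this z (z outside [16, 25.5]); the cylinder at (-1, 5.5) does not reach this height (z outside [4.5, 7.5]); Merging all regions: only the 22.5×29 cube is present, so the union is just that shape — area = 652.50 mm². So its area = 652.50 mm². Layer 20 (z = 5): the cube (footprint 22.5×29) is included at this height (area 652.50 mm²); the cube at (-2, 2.5) is absent (z outside [16, 25.5]); the r=11 cylinder at (-1, 5.5) gives a regular 32-gon of circumradius 11 (constant along its height) (area = (32/2)·11.000²·sin(360°/32) = 377.69 mm²); Merging all regions: the regions partially overlap — summed areas 1030.19 mm² minus the doubly-counted overlap 135.64 mm² gives 894.56 mm² — area = 894.56 mm². So its area = 894.56 mm². Layer 20 is larger (894.56 vs 652.50 mm²).

layer 20 (z = 5 mm)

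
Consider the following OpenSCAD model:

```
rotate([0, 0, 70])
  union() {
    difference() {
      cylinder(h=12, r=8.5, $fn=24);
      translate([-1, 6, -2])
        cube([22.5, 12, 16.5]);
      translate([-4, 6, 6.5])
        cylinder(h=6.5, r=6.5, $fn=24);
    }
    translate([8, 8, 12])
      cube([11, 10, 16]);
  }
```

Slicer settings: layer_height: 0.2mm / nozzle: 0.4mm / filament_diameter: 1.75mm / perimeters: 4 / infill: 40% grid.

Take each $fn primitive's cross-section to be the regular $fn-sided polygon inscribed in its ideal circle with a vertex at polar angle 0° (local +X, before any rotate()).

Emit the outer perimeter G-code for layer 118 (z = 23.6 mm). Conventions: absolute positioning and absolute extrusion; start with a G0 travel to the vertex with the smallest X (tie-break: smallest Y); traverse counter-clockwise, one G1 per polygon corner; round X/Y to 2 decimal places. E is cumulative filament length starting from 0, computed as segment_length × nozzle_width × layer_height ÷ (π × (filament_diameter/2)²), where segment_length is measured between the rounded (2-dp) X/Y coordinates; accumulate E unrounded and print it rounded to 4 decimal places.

G0 X-14.18 Y13.67 Z23.60
G1 X-4.78 Y10.25 E0.3327
G1 X-1.02 Y20.59 E0.6986
G1 X-10.42 Y24.01 E1.0313
G1 X-14.18 Y13.67 E1.3973

At z = 23.6 mm: the cylinder does not reach this height (z outside [0, 12]); the cube at (-1, 6) is not intersected at this z (z outside [-2, 14.5]); the cylinder at (-4, 6) is not intersected at this z (z outside [6.5, 13]); Taking the first minus the rest: the first operand is absent here, so nothing remains; the cube at (8, 8) is present — its section is the full 11×10 rectangle; Taking the union: only the 11×10 cube at (8, 8) is present, so the union is just that shape — 1 connected region; (whole slice rotated 70° about Z — lengths, areas and connectivity unchanged). The outline is a single polygon with 4 vertices. Extrusion per mm of travel: 0.4 × 0.2 / (π × 0.875²) = 0.033260. Accumulating E over each segment gives final E = 1.3973.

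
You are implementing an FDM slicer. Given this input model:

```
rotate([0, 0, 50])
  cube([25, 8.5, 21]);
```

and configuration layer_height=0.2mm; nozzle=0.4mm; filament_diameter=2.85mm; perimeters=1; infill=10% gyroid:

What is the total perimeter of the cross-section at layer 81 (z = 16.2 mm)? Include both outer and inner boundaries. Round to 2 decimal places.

67.00 mm

At z = 16.2 mm: the cube (footprint 25×8.5) is included at this height (perimeter 67.00 mm); (rotated 50° about Z; rotation is an isometry so areas/perimeters/island counts are preserved). Overall, the cross-section is a single solid region. Total boundary length (outer) = 67.00 mm.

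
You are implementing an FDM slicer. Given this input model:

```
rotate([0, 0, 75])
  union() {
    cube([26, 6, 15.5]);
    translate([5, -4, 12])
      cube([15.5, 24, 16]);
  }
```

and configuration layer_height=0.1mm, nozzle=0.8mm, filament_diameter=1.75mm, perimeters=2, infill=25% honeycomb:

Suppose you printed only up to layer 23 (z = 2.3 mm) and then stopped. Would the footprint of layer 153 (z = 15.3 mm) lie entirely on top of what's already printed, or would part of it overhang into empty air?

Compare the two slices. At z = 2.3: the cube (footprint 26×6) is included at this height (area 156.00 mm²); the cube at (5, -4) does not reach this height (z outside [12, 28]); Taking the union: only the 26×6 cube is present, so the union is just that shape — area = 156.00 mm²; (whole slice rotated 75° about Z — lengths, areas and connectivity unchanged). At z = 15.3: the cube is present — its section is the full 26×6 rectangle (area 156.00 mm²); the 15.5×24 cube at (5, -4) contributes its full rectangle (area 372.00 mm²); Merging all regions: the regions partially overlap — summed areas 528.00 mm² minus the doubly-counted overlap 93.00 mm² gives 435.00 mm² — area = 435.00 mm²; (whole slice rotated 75° about Z — lengths, areas and connectivity unchanged). Checking containment: at z = 15.3 the cross-section extends beyond the z = 2.3 cross-section by about 279.00 mm².

part overhangs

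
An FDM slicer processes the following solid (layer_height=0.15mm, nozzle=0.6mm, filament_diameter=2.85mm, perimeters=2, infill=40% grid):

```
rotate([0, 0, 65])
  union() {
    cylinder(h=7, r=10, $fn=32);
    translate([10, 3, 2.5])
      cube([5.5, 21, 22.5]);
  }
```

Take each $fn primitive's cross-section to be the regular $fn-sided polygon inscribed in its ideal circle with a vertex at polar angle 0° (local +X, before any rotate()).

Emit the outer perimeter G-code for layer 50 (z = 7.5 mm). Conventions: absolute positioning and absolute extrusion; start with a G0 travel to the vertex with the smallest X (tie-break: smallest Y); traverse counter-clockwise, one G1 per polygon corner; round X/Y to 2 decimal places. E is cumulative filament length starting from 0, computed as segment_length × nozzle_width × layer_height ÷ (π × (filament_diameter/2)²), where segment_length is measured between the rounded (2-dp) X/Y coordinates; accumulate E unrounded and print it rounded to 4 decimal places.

G0 X-17.53 Y19.21 Z7.50
G1 X1.51 Y10.33 E0.2964
G1 X3.83 Y15.32 E0.3740
G1 X-15.20 Y24.19 E0.6702
G1 X-17.53 Y19.21 E0.7478

At z = 7.5 mm: the cylinder is not intersected at this z (z outside [0, 7]); the cube at (10, 3) (footprint 5.5×21) is included at this height; Merging all regions: only the 5.5×21 cube at (10, 3) is present, so the union is just that shape — 1 connected region; (whole slice rotated 65° about Z — lengths, areas and connectivity unchanged). The outline is a single polygon with 4 vertices. Extrusion per mm of travel: 0.6 × 0.15 / (π × 1.425²) = 0.014108. Accumulating E over each segment gives final E = 0.7478.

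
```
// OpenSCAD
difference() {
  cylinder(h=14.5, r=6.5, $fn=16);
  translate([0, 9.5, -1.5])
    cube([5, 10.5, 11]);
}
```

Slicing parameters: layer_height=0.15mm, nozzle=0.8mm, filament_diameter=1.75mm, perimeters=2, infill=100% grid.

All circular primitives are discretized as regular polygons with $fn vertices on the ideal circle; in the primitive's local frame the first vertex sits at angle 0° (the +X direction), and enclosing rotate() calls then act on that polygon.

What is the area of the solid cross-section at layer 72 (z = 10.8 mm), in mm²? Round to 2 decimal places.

At z = 10.8 mm: the r=6.5 cylinder gives a regular 16-gon of circumradius 6.5 (constant along its height) (area = (16/2)·6.500²·sin(360°/16) = 129.35 mm²); the cube at (0, 9.5) does not reach this height (z outside [-1.5, 9.5]); Subtracting the remaining from the first: none of the subtracted shapes is present at this height, so the r=6.5 cylinder is unchanged — area = 129.35 mm². Overall, the cross-section is a single solid region. Net area = 129.35 mm².

129.35 mm²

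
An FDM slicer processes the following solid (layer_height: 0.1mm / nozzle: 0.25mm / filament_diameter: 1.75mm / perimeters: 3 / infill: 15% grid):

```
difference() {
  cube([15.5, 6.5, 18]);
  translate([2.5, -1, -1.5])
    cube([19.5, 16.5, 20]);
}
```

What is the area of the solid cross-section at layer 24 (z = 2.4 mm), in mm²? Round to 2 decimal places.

At z = 2.4 mm: the 15.5×6.5 cube contributes its full rectangle (area 100.75 mm²); the cube at (2.5, -1) (footprint 19.5×16.5) is included at this height (area 321.75 mm²); Taking the first minus the rest: starting from the 15.5×6.5 cube (100.75 mm²), the 19.5×16.5 cube at (2.5, -1) partially overlaps it — only the 84.50 mm² overlap (of its 321.75 mm²) is removed, clipping the outline — area = 16.25 mm². Overall, the cross-section is a single solid region. Net area = 16.25 mm².

16.25 mm²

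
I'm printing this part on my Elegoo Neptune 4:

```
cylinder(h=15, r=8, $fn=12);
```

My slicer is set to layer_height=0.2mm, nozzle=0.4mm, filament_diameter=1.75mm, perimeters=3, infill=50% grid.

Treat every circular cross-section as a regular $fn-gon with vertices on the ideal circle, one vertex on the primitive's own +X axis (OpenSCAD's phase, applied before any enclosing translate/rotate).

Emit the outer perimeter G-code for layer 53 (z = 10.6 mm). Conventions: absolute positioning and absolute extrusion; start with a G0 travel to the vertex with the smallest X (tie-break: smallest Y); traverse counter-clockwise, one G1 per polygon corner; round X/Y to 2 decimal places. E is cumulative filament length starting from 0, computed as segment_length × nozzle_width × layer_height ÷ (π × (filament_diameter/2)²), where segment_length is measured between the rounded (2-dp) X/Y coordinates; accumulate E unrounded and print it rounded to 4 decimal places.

At z = 10.6 mm: the r=8 cylinder contributes a regular 12-gon of circumradius 8. The outline is a single polygon with 12 vertices. Extrusion per mm of travel: 0.4 × 0.2 / (π × 0.875²) = 0.033260. Accumulating E over each segment gives final E = 1.6530.

G0 X-8.00 Y0.00 Z10.60
G1 X-6.93 Y-4.00 E0.1377
G1 X-4.00 Y-6.93 E0.2755
G1 X0.00 Y-8.00 E0.4133
G1 X4.00 Y-6.93 E0.5510
G1 X6.93 Y-4.00 E0.6888
G1 X8.00 Y0.00 E0.8265
G1 X6.93 Y4.00 E0.9642
G1 X4.00 Y6.93 E1.1020
G1 X0.00 Y8.00 E1.2398
G1 X-4.00 Y6.93 E1.3775
G1 X-6.93 Y4.00 E1.5153
G1 X-8.00 Y0.00 E1.6530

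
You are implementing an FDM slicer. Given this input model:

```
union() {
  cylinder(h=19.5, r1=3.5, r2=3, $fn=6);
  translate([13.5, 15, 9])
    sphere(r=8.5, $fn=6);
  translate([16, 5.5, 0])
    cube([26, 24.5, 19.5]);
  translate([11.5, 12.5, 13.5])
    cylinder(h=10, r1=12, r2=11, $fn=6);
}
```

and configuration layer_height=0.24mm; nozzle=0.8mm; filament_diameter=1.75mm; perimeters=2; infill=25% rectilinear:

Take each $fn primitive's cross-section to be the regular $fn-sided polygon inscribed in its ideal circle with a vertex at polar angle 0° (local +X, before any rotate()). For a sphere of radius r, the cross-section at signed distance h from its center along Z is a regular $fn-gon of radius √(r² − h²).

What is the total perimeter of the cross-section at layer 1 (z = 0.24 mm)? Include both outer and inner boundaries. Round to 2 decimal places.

121.96 mm

At z = 0.24 mm: the cone (r1=3.5→r2=3) has section circumradius 3.494 here — a regular 6-gon (perimeter = 2·6·3.494·sin(180°/6) = 20.96 mm); the sphere at (13.5, 15) does not reach this height (|z−center|=8.760 > r=8.5); the 26×24.5 cube at (16, 5.5) contributes its full rectangle (perimeter 101.00 mm); the cone at (11.5, 12.5) is not intersected at this z (z outside [13.5, 23.5]); Merging all regions: the 2 present regions are separate (no shared area or edge), so areas and boundary lengths simply add and each stays a separate island — boundary = 121.96 mm. Overall, the cross-section has 2 separate islands. Total boundary length (outer) = 121.96 mm.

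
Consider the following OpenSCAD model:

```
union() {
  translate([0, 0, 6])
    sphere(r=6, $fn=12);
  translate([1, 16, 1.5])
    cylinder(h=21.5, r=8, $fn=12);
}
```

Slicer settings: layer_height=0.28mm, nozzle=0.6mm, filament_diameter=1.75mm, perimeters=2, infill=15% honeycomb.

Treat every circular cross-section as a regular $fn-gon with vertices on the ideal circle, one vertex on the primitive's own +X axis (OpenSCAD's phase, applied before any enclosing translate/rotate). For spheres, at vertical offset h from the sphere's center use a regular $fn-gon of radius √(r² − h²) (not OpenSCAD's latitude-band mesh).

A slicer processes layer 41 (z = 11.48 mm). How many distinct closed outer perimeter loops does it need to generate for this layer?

At z = 11.48 mm: the r=6 sphere slices to a regular 12-gon of circumradius 2.443 (√(r²−h²) with h=5.48 from center); the cylinder at (1, 16): section is a regular 12-gon, circumradius r=8; Taking the union: the 2 present regions are separate (no shared area or edge), so areas and boundary lengths simply add and each stays a separate island — 2 connected regions. The result has 2 disconnected regions.

2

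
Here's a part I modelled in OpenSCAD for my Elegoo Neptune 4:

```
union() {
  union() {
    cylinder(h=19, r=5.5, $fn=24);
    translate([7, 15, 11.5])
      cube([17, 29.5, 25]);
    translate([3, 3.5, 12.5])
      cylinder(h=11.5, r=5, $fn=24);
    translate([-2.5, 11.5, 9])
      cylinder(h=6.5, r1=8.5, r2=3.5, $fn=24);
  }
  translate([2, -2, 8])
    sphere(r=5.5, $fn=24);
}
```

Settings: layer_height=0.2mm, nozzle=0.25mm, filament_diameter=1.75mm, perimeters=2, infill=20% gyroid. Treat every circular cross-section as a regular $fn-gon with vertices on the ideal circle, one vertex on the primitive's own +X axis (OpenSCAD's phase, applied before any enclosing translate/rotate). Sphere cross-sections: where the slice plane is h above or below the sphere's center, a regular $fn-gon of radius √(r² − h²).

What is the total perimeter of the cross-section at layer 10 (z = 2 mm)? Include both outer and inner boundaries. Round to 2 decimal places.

At z = 2 mm: the r=5.5 cylinder gives a regular 24-gon of circumradius 5.5 (constant along its height) (perimeter = 2·24·5.500·sin(180°/24) = 34.46 mm); the cube at (7, 15) is not intersected at this z (z outside [11.5, 36.5]); the cylinder at (3, 3.5) is not intersected at this z (z outside [12.5, 24]); the cone at (-2.5, 11.5) does not reach this height (z outside [9, 15.5]); Taking the union: only the r=5.5 cylinder is present, so the union is just that shape — boundary = 34.46 mm; the sphere at (2, -2) does not reach this height (|z−center|=6.000 > r=5.5); Taking the union: only the result so far is present, so the union is just that shape — boundary = 34.46 mm. Overall, the cross-section is a single solid region. Total boundary length (outer) = 34.46 mm.

34.46 mm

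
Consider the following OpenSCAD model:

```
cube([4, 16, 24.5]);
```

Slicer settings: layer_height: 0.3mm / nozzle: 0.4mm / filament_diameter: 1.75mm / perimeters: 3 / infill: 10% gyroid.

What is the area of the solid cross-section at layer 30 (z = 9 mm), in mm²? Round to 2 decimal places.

64.00 mm²

At z = 9 mm: the cube is present — its section is the full 4×16 rectangle (area 64.00 mm²). Overall, the cross-section is a single solid region. Net area = 64.00 mm².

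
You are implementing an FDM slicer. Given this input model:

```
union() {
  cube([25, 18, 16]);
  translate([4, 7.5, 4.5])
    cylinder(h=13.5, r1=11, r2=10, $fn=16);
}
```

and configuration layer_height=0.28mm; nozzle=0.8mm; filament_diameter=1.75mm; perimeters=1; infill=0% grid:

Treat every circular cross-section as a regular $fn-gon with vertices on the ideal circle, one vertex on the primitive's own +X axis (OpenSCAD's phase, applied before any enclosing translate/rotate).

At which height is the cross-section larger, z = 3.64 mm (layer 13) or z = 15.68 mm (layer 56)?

Layer 13 (z = 3.64): the cube is present — its section is the full 25×18 rectangle (area 450.00 mm²); the cone at (4, 7.5) does not reach this height (z outside [4.5, 18]); Taking the union: only the 25×18 cube is present, so the union is just that shape — area = 450.00 mm². So its area = 450.00 mm². Layer 56 (z = 15.68): the cube (footprint 25×18) is included at this height (area 450.00 mm²); the cone at (4, 7.5) (r1=11→r2=10) has section circumradius 10.172 here — a regular 16-gon (area = (16/2)·10.172²·sin(360°/16) = 316.76 mm²); Merging all regions: the regions partially overlap — summed areas 766.76 mm² minus the doubly-counted overlap 215.89 mm² gives 550.87 mm² — area = 550.87 mm². So its area = 550.87 mm². Layer 56 is larger (550.87 vs 450.00 mm²).

layer 56 (z = 15.68 mm)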